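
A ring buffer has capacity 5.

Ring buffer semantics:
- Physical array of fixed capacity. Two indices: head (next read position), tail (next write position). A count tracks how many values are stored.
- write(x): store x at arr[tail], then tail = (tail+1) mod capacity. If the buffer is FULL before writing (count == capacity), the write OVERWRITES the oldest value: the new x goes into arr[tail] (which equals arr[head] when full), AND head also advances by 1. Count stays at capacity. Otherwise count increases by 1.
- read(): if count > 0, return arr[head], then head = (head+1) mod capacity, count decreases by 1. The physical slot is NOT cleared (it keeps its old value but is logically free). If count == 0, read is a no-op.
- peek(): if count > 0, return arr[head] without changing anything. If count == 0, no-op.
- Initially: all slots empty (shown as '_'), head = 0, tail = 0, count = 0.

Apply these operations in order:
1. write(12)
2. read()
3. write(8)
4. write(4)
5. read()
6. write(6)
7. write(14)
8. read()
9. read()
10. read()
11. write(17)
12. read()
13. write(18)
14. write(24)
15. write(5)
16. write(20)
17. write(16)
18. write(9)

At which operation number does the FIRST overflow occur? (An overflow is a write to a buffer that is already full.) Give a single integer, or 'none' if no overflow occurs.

After op 1 (write(12)): arr=[12 _ _ _ _] head=0 tail=1 count=1
After op 2 (read()): arr=[12 _ _ _ _] head=1 tail=1 count=0
After op 3 (write(8)): arr=[12 8 _ _ _] head=1 tail=2 count=1
After op 4 (write(4)): arr=[12 8 4 _ _] head=1 tail=3 count=2
After op 5 (read()): arr=[12 8 4 _ _] head=2 tail=3 count=1
After op 6 (write(6)): arr=[12 8 4 6 _] head=2 tail=4 count=2
After op 7 (write(14)): arr=[12 8 4 6 14] head=2 tail=0 count=3
After op 8 (read()): arr=[12 8 4 6 14] head=3 tail=0 count=2
After op 9 (read()): arr=[12 8 4 6 14] head=4 tail=0 count=1
After op 10 (read()): arr=[12 8 4 6 14] head=0 tail=0 count=0
After op 11 (write(17)): arr=[17 8 4 6 14] head=0 tail=1 count=1
After op 12 (read()): arr=[17 8 4 6 14] head=1 tail=1 count=0
After op 13 (write(18)): arr=[17 18 4 6 14] head=1 tail=2 count=1
After op 14 (write(24)): arr=[17 18 24 6 14] head=1 tail=3 count=2
After op 15 (write(5)): arr=[17 18 24 5 14] head=1 tail=4 count=3
After op 16 (write(20)): arr=[17 18 24 5 20] head=1 tail=0 count=4
After op 17 (write(16)): arr=[16 18 24 5 20] head=1 tail=1 count=5
After op 18 (write(9)): arr=[16 9 24 5 20] head=2 tail=2 count=5

Answer: 18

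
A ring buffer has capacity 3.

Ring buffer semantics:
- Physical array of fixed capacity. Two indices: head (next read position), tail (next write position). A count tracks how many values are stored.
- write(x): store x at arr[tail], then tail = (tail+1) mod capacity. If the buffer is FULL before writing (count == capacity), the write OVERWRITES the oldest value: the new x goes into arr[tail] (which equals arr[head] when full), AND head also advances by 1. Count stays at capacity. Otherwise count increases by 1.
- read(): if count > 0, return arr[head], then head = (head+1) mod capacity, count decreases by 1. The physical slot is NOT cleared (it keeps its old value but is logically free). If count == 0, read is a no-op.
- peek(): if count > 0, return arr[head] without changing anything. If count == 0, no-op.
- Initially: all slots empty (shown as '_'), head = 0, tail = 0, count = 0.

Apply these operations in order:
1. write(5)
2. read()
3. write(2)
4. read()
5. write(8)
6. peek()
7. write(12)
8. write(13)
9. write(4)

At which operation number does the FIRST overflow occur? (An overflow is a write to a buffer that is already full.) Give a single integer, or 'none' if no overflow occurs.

Answer: 9

Derivation:
After op 1 (write(5)): arr=[5 _ _] head=0 tail=1 count=1
After op 2 (read()): arr=[5 _ _] head=1 tail=1 count=0
After op 3 (write(2)): arr=[5 2 _] head=1 tail=2 count=1
After op 4 (read()): arr=[5 2 _] head=2 tail=2 count=0
After op 5 (write(8)): arr=[5 2 8] head=2 tail=0 count=1
After op 6 (peek()): arr=[5 2 8] head=2 tail=0 count=1
After op 7 (write(12)): arr=[12 2 8] head=2 tail=1 count=2
After op 8 (write(13)): arr=[12 13 8] head=2 tail=2 count=3
After op 9 (write(4)): arr=[12 13 4] head=0 tail=0 count=3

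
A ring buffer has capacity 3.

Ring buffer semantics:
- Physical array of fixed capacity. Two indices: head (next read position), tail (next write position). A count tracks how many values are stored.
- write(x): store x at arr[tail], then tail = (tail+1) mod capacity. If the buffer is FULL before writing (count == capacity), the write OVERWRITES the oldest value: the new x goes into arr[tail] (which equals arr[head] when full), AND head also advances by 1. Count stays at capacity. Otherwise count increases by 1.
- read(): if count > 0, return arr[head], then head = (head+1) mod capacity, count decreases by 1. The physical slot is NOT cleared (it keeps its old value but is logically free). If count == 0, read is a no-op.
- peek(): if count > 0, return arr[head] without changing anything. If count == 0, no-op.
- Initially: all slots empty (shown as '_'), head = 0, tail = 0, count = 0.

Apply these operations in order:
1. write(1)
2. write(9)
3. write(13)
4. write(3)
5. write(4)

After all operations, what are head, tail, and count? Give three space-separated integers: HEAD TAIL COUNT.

After op 1 (write(1)): arr=[1 _ _] head=0 tail=1 count=1
After op 2 (write(9)): arr=[1 9 _] head=0 tail=2 count=2
After op 3 (write(13)): arr=[1 9 13] head=0 tail=0 count=3
After op 4 (write(3)): arr=[3 9 13] head=1 tail=1 count=3
After op 5 (write(4)): arr=[3 4 13] head=2 tail=2 count=3

Answer: 2 2 3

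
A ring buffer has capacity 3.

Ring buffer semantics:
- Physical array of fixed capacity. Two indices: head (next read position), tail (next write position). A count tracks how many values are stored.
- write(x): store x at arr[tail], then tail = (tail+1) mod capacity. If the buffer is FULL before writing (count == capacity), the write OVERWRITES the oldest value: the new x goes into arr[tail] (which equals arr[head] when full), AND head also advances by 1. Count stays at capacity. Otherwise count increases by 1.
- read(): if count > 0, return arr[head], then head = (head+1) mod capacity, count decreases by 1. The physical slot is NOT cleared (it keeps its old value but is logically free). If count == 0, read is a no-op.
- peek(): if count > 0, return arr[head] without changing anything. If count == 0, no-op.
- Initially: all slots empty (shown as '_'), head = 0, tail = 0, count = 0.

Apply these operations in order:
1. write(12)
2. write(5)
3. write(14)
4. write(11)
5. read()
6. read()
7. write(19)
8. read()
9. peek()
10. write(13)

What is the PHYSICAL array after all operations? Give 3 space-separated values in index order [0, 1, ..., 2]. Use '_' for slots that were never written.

After op 1 (write(12)): arr=[12 _ _] head=0 tail=1 count=1
After op 2 (write(5)): arr=[12 5 _] head=0 tail=2 count=2
After op 3 (write(14)): arr=[12 5 14] head=0 tail=0 count=3
After op 4 (write(11)): arr=[11 5 14] head=1 tail=1 count=3
After op 5 (read()): arr=[11 5 14] head=2 tail=1 count=2
After op 6 (read()): arr=[11 5 14] head=0 tail=1 count=1
After op 7 (write(19)): arr=[11 19 14] head=0 tail=2 count=2
After op 8 (read()): arr=[11 19 14] head=1 tail=2 count=1
After op 9 (peek()): arr=[11 19 14] head=1 tail=2 count=1
After op 10 (write(13)): arr=[11 19 13] head=1 tail=0 count=2

Answer: 11 19 13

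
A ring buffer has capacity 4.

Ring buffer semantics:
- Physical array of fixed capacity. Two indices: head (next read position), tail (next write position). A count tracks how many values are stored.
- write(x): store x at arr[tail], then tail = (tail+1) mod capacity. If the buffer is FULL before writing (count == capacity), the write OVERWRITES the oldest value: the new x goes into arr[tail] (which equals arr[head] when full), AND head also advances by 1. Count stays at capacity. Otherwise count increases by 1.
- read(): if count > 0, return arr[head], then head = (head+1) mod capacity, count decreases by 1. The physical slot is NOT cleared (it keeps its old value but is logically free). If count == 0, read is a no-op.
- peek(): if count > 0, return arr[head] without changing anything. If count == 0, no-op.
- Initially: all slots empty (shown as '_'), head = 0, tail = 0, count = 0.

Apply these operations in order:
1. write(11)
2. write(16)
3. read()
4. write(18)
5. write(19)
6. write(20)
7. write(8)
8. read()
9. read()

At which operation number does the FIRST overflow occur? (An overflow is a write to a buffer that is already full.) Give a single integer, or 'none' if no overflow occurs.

Answer: 7

Derivation:
After op 1 (write(11)): arr=[11 _ _ _] head=0 tail=1 count=1
After op 2 (write(16)): arr=[11 16 _ _] head=0 tail=2 count=2
After op 3 (read()): arr=[11 16 _ _] head=1 tail=2 count=1
After op 4 (write(18)): arr=[11 16 18 _] head=1 tail=3 count=2
After op 5 (write(19)): arr=[11 16 18 19] head=1 tail=0 count=3
After op 6 (write(20)): arr=[20 16 18 19] head=1 tail=1 count=4
After op 7 (write(8)): arr=[20 8 18 19] head=2 tail=2 count=4
After op 8 (read()): arr=[20 8 18 19] head=3 tail=2 count=3
After op 9 (read()): arr=[20 8 18 19] head=0 tail=2 count=2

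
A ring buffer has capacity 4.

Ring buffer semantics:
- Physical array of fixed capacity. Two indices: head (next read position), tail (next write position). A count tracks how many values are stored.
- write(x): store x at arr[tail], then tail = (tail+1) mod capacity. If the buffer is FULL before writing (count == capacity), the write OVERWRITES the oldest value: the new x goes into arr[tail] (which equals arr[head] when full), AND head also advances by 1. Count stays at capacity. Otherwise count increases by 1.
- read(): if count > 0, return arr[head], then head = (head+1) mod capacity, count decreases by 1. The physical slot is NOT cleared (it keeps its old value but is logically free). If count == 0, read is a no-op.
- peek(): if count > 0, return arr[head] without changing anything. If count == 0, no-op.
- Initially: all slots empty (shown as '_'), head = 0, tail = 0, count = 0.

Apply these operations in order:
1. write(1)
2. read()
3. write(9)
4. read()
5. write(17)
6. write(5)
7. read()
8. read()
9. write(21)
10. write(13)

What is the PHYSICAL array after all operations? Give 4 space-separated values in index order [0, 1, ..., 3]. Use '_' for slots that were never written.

After op 1 (write(1)): arr=[1 _ _ _] head=0 tail=1 count=1
After op 2 (read()): arr=[1 _ _ _] head=1 tail=1 count=0
After op 3 (write(9)): arr=[1 9 _ _] head=1 tail=2 count=1
After op 4 (read()): arr=[1 9 _ _] head=2 tail=2 count=0
After op 5 (write(17)): arr=[1 9 17 _] head=2 tail=3 count=1
After op 6 (write(5)): arr=[1 9 17 5] head=2 tail=0 count=2
After op 7 (read()): arr=[1 9 17 5] head=3 tail=0 count=1
After op 8 (read()): arr=[1 9 17 5] head=0 tail=0 count=0
After op 9 (write(21)): arr=[21 9 17 5] head=0 tail=1 count=1
After op 10 (write(13)): arr=[21 13 17 5] head=0 tail=2 count=2

Answer: 21 13 17 5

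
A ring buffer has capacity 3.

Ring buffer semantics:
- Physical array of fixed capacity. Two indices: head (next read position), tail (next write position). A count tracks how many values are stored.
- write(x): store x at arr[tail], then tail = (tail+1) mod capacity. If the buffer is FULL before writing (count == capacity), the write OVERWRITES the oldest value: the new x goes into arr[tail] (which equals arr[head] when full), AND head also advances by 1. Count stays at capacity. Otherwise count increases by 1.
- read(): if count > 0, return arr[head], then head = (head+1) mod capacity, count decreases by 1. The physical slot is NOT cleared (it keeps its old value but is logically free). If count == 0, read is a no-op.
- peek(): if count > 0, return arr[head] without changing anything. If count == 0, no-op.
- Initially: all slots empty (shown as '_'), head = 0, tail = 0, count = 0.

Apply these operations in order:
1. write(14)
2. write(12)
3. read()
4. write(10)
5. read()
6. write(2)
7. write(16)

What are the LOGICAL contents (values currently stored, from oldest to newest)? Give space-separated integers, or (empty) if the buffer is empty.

After op 1 (write(14)): arr=[14 _ _] head=0 tail=1 count=1
After op 2 (write(12)): arr=[14 12 _] head=0 tail=2 count=2
After op 3 (read()): arr=[14 12 _] head=1 tail=2 count=1
After op 4 (write(10)): arr=[14 12 10] head=1 tail=0 count=2
After op 5 (read()): arr=[14 12 10] head=2 tail=0 count=1
After op 6 (write(2)): arr=[2 12 10] head=2 tail=1 count=2
After op 7 (write(16)): arr=[2 16 10] head=2 tail=2 count=3

Answer: 10 2 16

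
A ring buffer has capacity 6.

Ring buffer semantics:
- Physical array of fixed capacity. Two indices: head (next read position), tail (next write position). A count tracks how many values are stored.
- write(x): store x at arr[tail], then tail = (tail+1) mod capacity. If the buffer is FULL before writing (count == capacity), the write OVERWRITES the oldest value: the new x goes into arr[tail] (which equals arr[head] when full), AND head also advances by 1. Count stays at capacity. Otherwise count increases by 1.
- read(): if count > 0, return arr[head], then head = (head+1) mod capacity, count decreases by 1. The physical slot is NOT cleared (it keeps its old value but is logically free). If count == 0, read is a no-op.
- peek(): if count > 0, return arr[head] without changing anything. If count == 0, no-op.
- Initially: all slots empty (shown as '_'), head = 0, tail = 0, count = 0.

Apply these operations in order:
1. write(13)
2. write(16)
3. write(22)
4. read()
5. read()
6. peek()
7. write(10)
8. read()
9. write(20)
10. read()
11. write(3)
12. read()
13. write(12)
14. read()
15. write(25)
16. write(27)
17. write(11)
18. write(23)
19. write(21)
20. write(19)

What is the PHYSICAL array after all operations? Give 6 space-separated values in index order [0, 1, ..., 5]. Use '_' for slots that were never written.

After op 1 (write(13)): arr=[13 _ _ _ _ _] head=0 tail=1 count=1
After op 2 (write(16)): arr=[13 16 _ _ _ _] head=0 tail=2 count=2
After op 3 (write(22)): arr=[13 16 22 _ _ _] head=0 tail=3 count=3
After op 4 (read()): arr=[13 16 22 _ _ _] head=1 tail=3 count=2
After op 5 (read()): arr=[13 16 22 _ _ _] head=2 tail=3 count=1
After op 6 (peek()): arr=[13 16 22 _ _ _] head=2 tail=3 count=1
After op 7 (write(10)): arr=[13 16 22 10 _ _] head=2 tail=4 count=2
After op 8 (read()): arr=[13 16 22 10 _ _] head=3 tail=4 count=1
After op 9 (write(20)): arr=[13 16 22 10 20 _] head=3 tail=5 count=2
After op 10 (read()): arr=[13 16 22 10 20 _] head=4 tail=5 count=1
After op 11 (write(3)): arr=[13 16 22 10 20 3] head=4 tail=0 count=2
After op 12 (read()): arr=[13 16 22 10 20 3] head=5 tail=0 count=1
After op 13 (write(12)): arr=[12 16 22 10 20 3] head=5 tail=1 count=2
After op 14 (read()): arr=[12 16 22 10 20 3] head=0 tail=1 count=1
After op 15 (write(25)): arr=[12 25 22 10 20 3] head=0 tail=2 count=2
After op 16 (write(27)): arr=[12 25 27 10 20 3] head=0 tail=3 count=3
After op 17 (write(11)): arr=[12 25 27 11 20 3] head=0 tail=4 count=4
After op 18 (write(23)): arr=[12 25 27 11 23 3] head=0 tail=5 count=5
After op 19 (write(21)): arr=[12 25 27 11 23 21] head=0 tail=0 count=6
After op 20 (write(19)): arr=[19 25 27 11 23 21] head=1 tail=1 count=6

Answer: 19 25 27 11 23 21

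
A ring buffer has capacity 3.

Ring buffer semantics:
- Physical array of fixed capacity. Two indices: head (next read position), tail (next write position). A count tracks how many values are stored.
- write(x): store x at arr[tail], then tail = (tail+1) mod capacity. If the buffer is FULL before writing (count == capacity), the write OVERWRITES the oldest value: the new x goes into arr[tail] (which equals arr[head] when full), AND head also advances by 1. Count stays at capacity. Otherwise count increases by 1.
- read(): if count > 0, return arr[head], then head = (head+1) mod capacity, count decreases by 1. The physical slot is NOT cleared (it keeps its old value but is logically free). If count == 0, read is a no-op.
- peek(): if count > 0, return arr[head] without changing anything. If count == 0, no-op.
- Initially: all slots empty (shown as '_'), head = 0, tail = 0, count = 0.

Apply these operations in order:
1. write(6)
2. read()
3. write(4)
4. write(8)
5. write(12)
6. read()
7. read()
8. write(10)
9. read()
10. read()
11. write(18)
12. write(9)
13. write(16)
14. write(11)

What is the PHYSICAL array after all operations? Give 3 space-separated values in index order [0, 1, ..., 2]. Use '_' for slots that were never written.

Answer: 9 16 11

Derivation:
After op 1 (write(6)): arr=[6 _ _] head=0 tail=1 count=1
After op 2 (read()): arr=[6 _ _] head=1 tail=1 count=0
After op 3 (write(4)): arr=[6 4 _] head=1 tail=2 count=1
After op 4 (write(8)): arr=[6 4 8] head=1 tail=0 count=2
After op 5 (write(12)): arr=[12 4 8] head=1 tail=1 count=3
After op 6 (read()): arr=[12 4 8] head=2 tail=1 count=2
After op 7 (read()): arr=[12 4 8] head=0 tail=1 count=1
After op 8 (write(10)): arr=[12 10 8] head=0 tail=2 count=2
After op 9 (read()): arr=[12 10 8] head=1 tail=2 count=1
After op 10 (read()): arr=[12 10 8] head=2 tail=2 count=0
After op 11 (write(18)): arr=[12 10 18] head=2 tail=0 count=1
After op 12 (write(9)): arr=[9 10 18] head=2 tail=1 count=2
After op 13 (write(16)): arr=[9 16 18] head=2 tail=2 count=3
After op 14 (write(11)): arr=[9 16 11] head=0 tail=0 count=3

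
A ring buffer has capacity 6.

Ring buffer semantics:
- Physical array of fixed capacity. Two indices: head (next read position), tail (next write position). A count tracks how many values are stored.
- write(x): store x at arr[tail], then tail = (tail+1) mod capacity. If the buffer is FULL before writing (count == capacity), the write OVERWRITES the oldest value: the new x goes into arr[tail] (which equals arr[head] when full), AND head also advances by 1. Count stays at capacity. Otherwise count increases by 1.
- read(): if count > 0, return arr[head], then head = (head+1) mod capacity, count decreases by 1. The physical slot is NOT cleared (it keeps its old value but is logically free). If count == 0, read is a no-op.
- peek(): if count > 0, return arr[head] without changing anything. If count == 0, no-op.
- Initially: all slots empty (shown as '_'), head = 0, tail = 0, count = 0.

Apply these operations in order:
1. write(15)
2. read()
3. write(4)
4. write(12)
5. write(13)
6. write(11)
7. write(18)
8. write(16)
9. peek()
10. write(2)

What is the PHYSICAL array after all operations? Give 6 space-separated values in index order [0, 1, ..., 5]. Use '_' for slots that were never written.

After op 1 (write(15)): arr=[15 _ _ _ _ _] head=0 tail=1 count=1
After op 2 (read()): arr=[15 _ _ _ _ _] head=1 tail=1 count=0
After op 3 (write(4)): arr=[15 4 _ _ _ _] head=1 tail=2 count=1
After op 4 (write(12)): arr=[15 4 12 _ _ _] head=1 tail=3 count=2
After op 5 (write(13)): arr=[15 4 12 13 _ _] head=1 tail=4 count=3
After op 6 (write(11)): arr=[15 4 12 13 11 _] head=1 tail=5 count=4
After op 7 (write(18)): arr=[15 4 12 13 11 18] head=1 tail=0 count=5
After op 8 (write(16)): arr=[16 4 12 13 11 18] head=1 tail=1 count=6
After op 9 (peek()): arr=[16 4 12 13 11 18] head=1 tail=1 count=6
After op 10 (write(2)): arr=[16 2 12 13 11 18] head=2 tail=2 count=6

Answer: 16 2 12 13 11 18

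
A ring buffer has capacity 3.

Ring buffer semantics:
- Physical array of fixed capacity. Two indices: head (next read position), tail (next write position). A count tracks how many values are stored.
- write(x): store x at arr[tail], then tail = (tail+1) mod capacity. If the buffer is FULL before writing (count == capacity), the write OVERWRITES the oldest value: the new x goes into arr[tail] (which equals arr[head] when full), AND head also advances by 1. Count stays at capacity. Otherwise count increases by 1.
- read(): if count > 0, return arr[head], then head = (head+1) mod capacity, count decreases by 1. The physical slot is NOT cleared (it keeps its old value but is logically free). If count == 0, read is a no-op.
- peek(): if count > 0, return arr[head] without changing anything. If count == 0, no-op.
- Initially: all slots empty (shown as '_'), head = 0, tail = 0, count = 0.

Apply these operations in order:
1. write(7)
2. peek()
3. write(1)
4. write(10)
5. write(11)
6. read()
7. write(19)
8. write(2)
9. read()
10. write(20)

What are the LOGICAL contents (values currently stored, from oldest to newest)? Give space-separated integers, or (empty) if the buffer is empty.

Answer: 19 2 20

Derivation:
After op 1 (write(7)): arr=[7 _ _] head=0 tail=1 count=1
After op 2 (peek()): arr=[7 _ _] head=0 tail=1 count=1
After op 3 (write(1)): arr=[7 1 _] head=0 tail=2 count=2
After op 4 (write(10)): arr=[7 1 10] head=0 tail=0 count=3
After op 5 (write(11)): arr=[11 1 10] head=1 tail=1 count=3
After op 6 (read()): arr=[11 1 10] head=2 tail=1 count=2
After op 7 (write(19)): arr=[11 19 10] head=2 tail=2 count=3
After op 8 (write(2)): arr=[11 19 2] head=0 tail=0 count=3
After op 9 (read()): arr=[11 19 2] head=1 tail=0 count=2
After op 10 (write(20)): arr=[20 19 2] head=1 tail=1 count=3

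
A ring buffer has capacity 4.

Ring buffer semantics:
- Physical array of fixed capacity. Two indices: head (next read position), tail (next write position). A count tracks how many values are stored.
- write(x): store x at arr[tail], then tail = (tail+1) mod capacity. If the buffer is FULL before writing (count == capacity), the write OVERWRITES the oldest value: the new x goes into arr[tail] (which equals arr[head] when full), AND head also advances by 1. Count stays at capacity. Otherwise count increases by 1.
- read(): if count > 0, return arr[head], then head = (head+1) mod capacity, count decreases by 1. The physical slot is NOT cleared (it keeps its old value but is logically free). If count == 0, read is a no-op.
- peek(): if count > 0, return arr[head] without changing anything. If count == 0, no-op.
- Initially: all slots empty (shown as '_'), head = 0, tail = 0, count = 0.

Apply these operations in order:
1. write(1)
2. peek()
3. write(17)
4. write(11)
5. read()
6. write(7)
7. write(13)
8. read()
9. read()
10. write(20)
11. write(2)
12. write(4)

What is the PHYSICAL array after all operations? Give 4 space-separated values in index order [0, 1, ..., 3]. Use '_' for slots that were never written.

After op 1 (write(1)): arr=[1 _ _ _] head=0 tail=1 count=1
After op 2 (peek()): arr=[1 _ _ _] head=0 tail=1 count=1
After op 3 (write(17)): arr=[1 17 _ _] head=0 tail=2 count=2
After op 4 (write(11)): arr=[1 17 11 _] head=0 tail=3 count=3
After op 5 (read()): arr=[1 17 11 _] head=1 tail=3 count=2
After op 6 (write(7)): arr=[1 17 11 7] head=1 tail=0 count=3
After op 7 (write(13)): arr=[13 17 11 7] head=1 tail=1 count=4
After op 8 (read()): arr=[13 17 11 7] head=2 tail=1 count=3
After op 9 (read()): arr=[13 17 11 7] head=3 tail=1 count=2
After op 10 (write(20)): arr=[13 20 11 7] head=3 tail=2 count=3
After op 11 (write(2)): arr=[13 20 2 7] head=3 tail=3 count=4
After op 12 (write(4)): arr=[13 20 2 4] head=0 tail=0 count=4

Answer: 13 20 2 4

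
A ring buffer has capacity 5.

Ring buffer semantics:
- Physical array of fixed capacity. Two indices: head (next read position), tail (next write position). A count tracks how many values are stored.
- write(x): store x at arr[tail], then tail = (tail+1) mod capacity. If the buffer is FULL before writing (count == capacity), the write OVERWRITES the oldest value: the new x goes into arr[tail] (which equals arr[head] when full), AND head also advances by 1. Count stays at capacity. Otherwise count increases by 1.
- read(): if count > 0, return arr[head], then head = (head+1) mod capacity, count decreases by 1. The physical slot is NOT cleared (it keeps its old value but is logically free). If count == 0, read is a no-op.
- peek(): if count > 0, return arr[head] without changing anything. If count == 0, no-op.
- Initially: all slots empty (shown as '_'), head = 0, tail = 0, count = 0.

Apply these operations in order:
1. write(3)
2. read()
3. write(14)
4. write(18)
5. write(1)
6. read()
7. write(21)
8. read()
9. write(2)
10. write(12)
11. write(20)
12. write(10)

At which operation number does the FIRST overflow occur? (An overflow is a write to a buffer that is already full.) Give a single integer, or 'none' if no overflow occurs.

Answer: 12

Derivation:
After op 1 (write(3)): arr=[3 _ _ _ _] head=0 tail=1 count=1
After op 2 (read()): arr=[3 _ _ _ _] head=1 tail=1 count=0
After op 3 (write(14)): arr=[3 14 _ _ _] head=1 tail=2 count=1
After op 4 (write(18)): arr=[3 14 18 _ _] head=1 tail=3 count=2
After op 5 (write(1)): arr=[3 14 18 1 _] head=1 tail=4 count=3
After op 6 (read()): arr=[3 14 18 1 _] head=2 tail=4 count=2
After op 7 (write(21)): arr=[3 14 18 1 21] head=2 tail=0 count=3
After op 8 (read()): arr=[3 14 18 1 21] head=3 tail=0 count=2
After op 9 (write(2)): arr=[2 14 18 1 21] head=3 tail=1 count=3
After op 10 (write(12)): arr=[2 12 18 1 21] head=3 tail=2 count=4
After op 11 (write(20)): arr=[2 12 20 1 21] head=3 tail=3 count=5
After op 12 (write(10)): arr=[2 12 20 10 21] head=4 tail=4 count=5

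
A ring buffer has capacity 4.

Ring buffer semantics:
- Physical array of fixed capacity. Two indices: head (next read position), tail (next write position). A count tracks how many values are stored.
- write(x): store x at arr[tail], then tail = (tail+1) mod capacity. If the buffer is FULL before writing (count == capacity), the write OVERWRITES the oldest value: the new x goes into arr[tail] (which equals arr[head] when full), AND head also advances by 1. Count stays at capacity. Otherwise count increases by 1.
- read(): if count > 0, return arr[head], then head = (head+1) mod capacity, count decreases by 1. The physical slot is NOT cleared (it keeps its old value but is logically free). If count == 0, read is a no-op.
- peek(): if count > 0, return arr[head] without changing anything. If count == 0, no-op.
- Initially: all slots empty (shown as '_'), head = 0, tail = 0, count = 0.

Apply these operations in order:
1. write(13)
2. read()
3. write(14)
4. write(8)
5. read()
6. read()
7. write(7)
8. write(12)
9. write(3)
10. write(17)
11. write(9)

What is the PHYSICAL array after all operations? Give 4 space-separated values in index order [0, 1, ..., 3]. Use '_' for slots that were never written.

After op 1 (write(13)): arr=[13 _ _ _] head=0 tail=1 count=1
After op 2 (read()): arr=[13 _ _ _] head=1 tail=1 count=0
After op 3 (write(14)): arr=[13 14 _ _] head=1 tail=2 count=1
After op 4 (write(8)): arr=[13 14 8 _] head=1 tail=3 count=2
After op 5 (read()): arr=[13 14 8 _] head=2 tail=3 count=1
After op 6 (read()): arr=[13 14 8 _] head=3 tail=3 count=0
After op 7 (write(7)): arr=[13 14 8 7] head=3 tail=0 count=1
After op 8 (write(12)): arr=[12 14 8 7] head=3 tail=1 count=2
After op 9 (write(3)): arr=[12 3 8 7] head=3 tail=2 count=3
After op 10 (write(17)): arr=[12 3 17 7] head=3 tail=3 count=4
After op 11 (write(9)): arr=[12 3 17 9] head=0 tail=0 count=4

Answer: 12 3 17 9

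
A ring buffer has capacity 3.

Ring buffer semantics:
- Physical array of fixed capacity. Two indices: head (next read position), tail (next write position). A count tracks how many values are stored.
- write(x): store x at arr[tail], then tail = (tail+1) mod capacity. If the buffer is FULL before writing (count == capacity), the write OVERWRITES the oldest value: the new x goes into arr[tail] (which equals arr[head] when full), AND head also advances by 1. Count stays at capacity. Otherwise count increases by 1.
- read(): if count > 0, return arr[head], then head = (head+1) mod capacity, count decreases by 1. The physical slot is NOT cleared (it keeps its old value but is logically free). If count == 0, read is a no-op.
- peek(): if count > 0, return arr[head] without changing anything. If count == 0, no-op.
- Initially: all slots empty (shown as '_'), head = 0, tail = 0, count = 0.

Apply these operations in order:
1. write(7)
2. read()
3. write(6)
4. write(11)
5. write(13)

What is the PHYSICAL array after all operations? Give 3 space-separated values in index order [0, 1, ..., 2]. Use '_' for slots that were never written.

After op 1 (write(7)): arr=[7 _ _] head=0 tail=1 count=1
After op 2 (read()): arr=[7 _ _] head=1 tail=1 count=0
After op 3 (write(6)): arr=[7 6 _] head=1 tail=2 count=1
After op 4 (write(11)): arr=[7 6 11] head=1 tail=0 count=2
After op 5 (write(13)): arr=[13 6 11] head=1 tail=1 count=3

Answer: 13 6 11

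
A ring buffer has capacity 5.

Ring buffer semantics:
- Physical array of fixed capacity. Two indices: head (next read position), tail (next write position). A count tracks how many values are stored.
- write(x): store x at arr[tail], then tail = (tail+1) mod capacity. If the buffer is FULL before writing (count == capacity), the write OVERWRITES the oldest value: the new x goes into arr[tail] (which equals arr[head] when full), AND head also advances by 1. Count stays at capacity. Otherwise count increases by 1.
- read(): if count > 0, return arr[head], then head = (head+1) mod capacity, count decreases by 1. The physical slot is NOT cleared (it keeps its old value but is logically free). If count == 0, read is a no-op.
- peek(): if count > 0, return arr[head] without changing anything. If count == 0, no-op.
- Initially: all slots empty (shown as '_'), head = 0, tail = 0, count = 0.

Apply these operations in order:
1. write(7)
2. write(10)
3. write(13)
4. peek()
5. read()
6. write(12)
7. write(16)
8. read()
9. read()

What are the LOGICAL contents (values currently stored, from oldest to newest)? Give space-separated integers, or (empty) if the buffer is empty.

After op 1 (write(7)): arr=[7 _ _ _ _] head=0 tail=1 count=1
After op 2 (write(10)): arr=[7 10 _ _ _] head=0 tail=2 count=2
After op 3 (write(13)): arr=[7 10 13 _ _] head=0 tail=3 count=3
After op 4 (peek()): arr=[7 10 13 _ _] head=0 tail=3 count=3
After op 5 (read()): arr=[7 10 13 _ _] head=1 tail=3 count=2
After op 6 (write(12)): arr=[7 10 13 12 _] head=1 tail=4 count=3
After op 7 (write(16)): arr=[7 10 13 12 16] head=1 tail=0 count=4
After op 8 (read()): arr=[7 10 13 12 16] head=2 tail=0 count=3
After op 9 (read()): arr=[7 10 13 12 16] head=3 tail=0 count=2

Answer: 12 16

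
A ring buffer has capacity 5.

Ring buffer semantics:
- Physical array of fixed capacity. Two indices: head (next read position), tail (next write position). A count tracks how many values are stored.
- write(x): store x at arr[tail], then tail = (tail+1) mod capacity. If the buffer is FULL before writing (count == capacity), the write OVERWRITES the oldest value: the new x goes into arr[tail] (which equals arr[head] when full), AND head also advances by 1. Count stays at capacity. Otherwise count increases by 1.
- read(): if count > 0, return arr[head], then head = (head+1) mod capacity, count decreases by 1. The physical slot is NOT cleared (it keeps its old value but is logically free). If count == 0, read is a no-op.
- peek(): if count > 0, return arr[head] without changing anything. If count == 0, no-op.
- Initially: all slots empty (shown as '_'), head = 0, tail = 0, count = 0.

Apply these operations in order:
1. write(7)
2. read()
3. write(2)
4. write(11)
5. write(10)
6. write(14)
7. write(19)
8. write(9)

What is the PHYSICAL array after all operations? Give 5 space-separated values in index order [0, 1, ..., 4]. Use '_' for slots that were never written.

After op 1 (write(7)): arr=[7 _ _ _ _] head=0 tail=1 count=1
After op 2 (read()): arr=[7 _ _ _ _] head=1 tail=1 count=0
After op 3 (write(2)): arr=[7 2 _ _ _] head=1 tail=2 count=1
After op 4 (write(11)): arr=[7 2 11 _ _] head=1 tail=3 count=2
After op 5 (write(10)): arr=[7 2 11 10 _] head=1 tail=4 count=3
After op 6 (write(14)): arr=[7 2 11 10 14] head=1 tail=0 count=4
After op 7 (write(19)): arr=[19 2 11 10 14] head=1 tail=1 count=5
After op 8 (write(9)): arr=[19 9 11 10 14] head=2 tail=2 count=5

Answer: 19 9 11 10 14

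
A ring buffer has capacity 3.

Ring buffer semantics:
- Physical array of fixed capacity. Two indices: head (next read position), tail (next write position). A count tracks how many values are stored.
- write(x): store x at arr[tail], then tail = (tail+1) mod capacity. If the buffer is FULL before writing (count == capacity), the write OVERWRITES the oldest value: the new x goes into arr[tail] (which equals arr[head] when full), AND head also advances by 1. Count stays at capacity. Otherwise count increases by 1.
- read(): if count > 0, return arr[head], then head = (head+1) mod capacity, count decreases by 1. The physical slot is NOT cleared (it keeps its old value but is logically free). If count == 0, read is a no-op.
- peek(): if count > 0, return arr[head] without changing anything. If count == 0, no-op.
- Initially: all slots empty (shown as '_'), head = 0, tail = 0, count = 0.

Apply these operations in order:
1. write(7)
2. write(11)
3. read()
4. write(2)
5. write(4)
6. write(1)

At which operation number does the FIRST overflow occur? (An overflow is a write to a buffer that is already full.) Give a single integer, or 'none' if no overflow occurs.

Answer: 6

Derivation:
After op 1 (write(7)): arr=[7 _ _] head=0 tail=1 count=1
After op 2 (write(11)): arr=[7 11 _] head=0 tail=2 count=2
After op 3 (read()): arr=[7 11 _] head=1 tail=2 count=1
After op 4 (write(2)): arr=[7 11 2] head=1 tail=0 count=2
After op 5 (write(4)): arr=[4 11 2] head=1 tail=1 count=3
After op 6 (write(1)): arr=[4 1 2] head=2 tail=2 count=3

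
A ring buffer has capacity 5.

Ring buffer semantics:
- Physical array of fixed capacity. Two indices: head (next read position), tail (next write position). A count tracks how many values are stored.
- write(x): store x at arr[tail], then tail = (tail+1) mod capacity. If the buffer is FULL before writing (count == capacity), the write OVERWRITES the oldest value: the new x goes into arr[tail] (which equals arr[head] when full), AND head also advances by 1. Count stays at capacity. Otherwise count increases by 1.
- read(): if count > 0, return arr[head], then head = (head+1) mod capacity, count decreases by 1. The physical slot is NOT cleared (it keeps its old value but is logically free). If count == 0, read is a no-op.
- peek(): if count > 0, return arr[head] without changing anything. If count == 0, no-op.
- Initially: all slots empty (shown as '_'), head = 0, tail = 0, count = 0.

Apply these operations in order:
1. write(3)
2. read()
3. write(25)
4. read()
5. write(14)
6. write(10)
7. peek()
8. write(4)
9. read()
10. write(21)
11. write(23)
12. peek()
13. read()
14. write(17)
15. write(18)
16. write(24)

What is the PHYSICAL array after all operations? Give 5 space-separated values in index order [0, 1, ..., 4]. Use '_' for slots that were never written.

After op 1 (write(3)): arr=[3 _ _ _ _] head=0 tail=1 count=1
After op 2 (read()): arr=[3 _ _ _ _] head=1 tail=1 count=0
After op 3 (write(25)): arr=[3 25 _ _ _] head=1 tail=2 count=1
After op 4 (read()): arr=[3 25 _ _ _] head=2 tail=2 count=0
After op 5 (write(14)): arr=[3 25 14 _ _] head=2 tail=3 count=1
After op 6 (write(10)): arr=[3 25 14 10 _] head=2 tail=4 count=2
After op 7 (peek()): arr=[3 25 14 10 _] head=2 tail=4 count=2
After op 8 (write(4)): arr=[3 25 14 10 4] head=2 tail=0 count=3
After op 9 (read()): arr=[3 25 14 10 4] head=3 tail=0 count=2
After op 10 (write(21)): arr=[21 25 14 10 4] head=3 tail=1 count=3
After op 11 (write(23)): arr=[21 23 14 10 4] head=3 tail=2 count=4
After op 12 (peek()): arr=[21 23 14 10 4] head=3 tail=2 count=4
After op 13 (read()): arr=[21 23 14 10 4] head=4 tail=2 count=3
After op 14 (write(17)): arr=[21 23 17 10 4] head=4 tail=3 count=4
After op 15 (write(18)): arr=[21 23 17 18 4] head=4 tail=4 count=5
After op 16 (write(24)): arr=[21 23 17 18 24] head=0 tail=0 count=5

Answer: 21 23 17 18 24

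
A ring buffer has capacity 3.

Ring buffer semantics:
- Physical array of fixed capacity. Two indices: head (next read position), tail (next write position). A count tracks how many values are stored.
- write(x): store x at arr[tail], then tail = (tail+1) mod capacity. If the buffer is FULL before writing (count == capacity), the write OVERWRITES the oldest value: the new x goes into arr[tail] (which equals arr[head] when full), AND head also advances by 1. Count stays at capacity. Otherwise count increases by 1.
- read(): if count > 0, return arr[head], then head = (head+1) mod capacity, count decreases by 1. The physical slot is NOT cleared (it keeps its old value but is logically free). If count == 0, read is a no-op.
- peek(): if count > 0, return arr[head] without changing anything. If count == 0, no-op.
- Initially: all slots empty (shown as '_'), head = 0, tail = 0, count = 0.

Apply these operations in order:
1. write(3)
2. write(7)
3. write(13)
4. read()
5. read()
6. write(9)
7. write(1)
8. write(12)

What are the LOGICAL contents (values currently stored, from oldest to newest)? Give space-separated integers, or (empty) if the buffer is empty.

Answer: 9 1 12

Derivation:
After op 1 (write(3)): arr=[3 _ _] head=0 tail=1 count=1
After op 2 (write(7)): arr=[3 7 _] head=0 tail=2 count=2
After op 3 (write(13)): arr=[3 7 13] head=0 tail=0 count=3
After op 4 (read()): arr=[3 7 13] head=1 tail=0 count=2
After op 5 (read()): arr=[3 7 13] head=2 tail=0 count=1
After op 6 (write(9)): arr=[9 7 13] head=2 tail=1 count=2
After op 7 (write(1)): arr=[9 1 13] head=2 tail=2 count=3
After op 8 (write(12)): arr=[9 1 12] head=0 tail=0 count=3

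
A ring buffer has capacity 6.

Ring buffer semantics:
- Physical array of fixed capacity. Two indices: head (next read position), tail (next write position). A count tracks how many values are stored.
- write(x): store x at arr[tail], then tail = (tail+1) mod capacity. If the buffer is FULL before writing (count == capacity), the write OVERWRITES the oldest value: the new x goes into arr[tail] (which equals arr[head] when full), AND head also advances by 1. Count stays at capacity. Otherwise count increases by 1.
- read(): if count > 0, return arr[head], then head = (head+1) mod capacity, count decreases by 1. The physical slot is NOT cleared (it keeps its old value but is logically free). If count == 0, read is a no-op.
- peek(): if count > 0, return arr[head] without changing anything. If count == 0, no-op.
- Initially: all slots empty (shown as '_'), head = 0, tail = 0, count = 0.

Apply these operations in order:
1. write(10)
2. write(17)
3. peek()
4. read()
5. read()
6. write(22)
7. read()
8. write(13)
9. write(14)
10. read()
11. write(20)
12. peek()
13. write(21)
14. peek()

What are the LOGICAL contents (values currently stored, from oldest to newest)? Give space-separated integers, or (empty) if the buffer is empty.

Answer: 14 20 21

Derivation:
After op 1 (write(10)): arr=[10 _ _ _ _ _] head=0 tail=1 count=1
After op 2 (write(17)): arr=[10 17 _ _ _ _] head=0 tail=2 count=2
After op 3 (peek()): arr=[10 17 _ _ _ _] head=0 tail=2 count=2
After op 4 (read()): arr=[10 17 _ _ _ _] head=1 tail=2 count=1
After op 5 (read()): arr=[10 17 _ _ _ _] head=2 tail=2 count=0
After op 6 (write(22)): arr=[10 17 22 _ _ _] head=2 tail=3 count=1
After op 7 (read()): arr=[10 17 22 _ _ _] head=3 tail=3 count=0
After op 8 (write(13)): arr=[10 17 22 13 _ _] head=3 tail=4 count=1
After op 9 (write(14)): arr=[10 17 22 13 14 _] head=3 tail=5 count=2
After op 10 (read()): arr=[10 17 22 13 14 _] head=4 tail=5 count=1
After op 11 (write(20)): arr=[10 17 22 13 14 20] head=4 tail=0 count=2
After op 12 (peek()): arr=[10 17 22 13 14 20] head=4 tail=0 count=2
After op 13 (write(21)): arr=[21 17 22 13 14 20] head=4 tail=1 count=3
After op 14 (peek()): arr=[21 17 22 13 14 20] head=4 tail=1 count=3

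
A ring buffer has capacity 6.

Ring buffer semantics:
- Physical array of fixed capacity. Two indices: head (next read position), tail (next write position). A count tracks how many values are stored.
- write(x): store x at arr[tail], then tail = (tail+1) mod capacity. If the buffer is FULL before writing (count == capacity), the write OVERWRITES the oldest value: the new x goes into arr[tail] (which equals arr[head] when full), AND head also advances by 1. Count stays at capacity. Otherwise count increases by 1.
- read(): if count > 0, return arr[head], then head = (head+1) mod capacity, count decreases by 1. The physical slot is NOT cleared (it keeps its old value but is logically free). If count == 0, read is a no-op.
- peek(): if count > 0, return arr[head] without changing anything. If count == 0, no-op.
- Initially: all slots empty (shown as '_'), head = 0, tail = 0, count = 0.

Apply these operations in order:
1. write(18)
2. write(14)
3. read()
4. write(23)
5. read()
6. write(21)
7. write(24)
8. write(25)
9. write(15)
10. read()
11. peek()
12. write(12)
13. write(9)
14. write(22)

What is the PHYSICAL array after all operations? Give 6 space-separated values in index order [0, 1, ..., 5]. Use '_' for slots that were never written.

Answer: 15 12 9 22 24 25

Derivation:
After op 1 (write(18)): arr=[18 _ _ _ _ _] head=0 tail=1 count=1
After op 2 (write(14)): arr=[18 14 _ _ _ _] head=0 tail=2 count=2
After op 3 (read()): arr=[18 14 _ _ _ _] head=1 tail=2 count=1
After op 4 (write(23)): arr=[18 14 23 _ _ _] head=1 tail=3 count=2
After op 5 (read()): arr=[18 14 23 _ _ _] head=2 tail=3 count=1
After op 6 (write(21)): arr=[18 14 23 21 _ _] head=2 tail=4 count=2
After op 7 (write(24)): arr=[18 14 23 21 24 _] head=2 tail=5 count=3
After op 8 (write(25)): arr=[18 14 23 21 24 25] head=2 tail=0 count=4
After op 9 (write(15)): arr=[15 14 23 21 24 25] head=2 tail=1 count=5
After op 10 (read()): arr=[15 14 23 21 24 25] head=3 tail=1 count=4
After op 11 (peek()): arr=[15 14 23 21 24 25] head=3 tail=1 count=4
After op 12 (write(12)): arr=[15 12 23 21 24 25] head=3 tail=2 count=5
After op 13 (write(9)): arr=[15 12 9 21 24 25] head=3 tail=3 count=6
After op 14 (write(22)): arr=[15 12 9 22 24 25] head=4 tail=4 count=6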